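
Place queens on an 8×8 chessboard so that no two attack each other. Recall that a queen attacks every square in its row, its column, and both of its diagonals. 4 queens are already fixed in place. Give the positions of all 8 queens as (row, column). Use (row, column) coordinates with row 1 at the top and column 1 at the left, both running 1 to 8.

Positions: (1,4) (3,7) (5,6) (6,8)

(1,4) (2,2) (3,7) (4,3) (5,6) (6,8) (7,5) (8,1)

Row 2: attacked by (1,4)→{3,4,5}; (3,7)→{6,7,8}; (5,6)→{3,6}; (6,8)→{4,8}. Safe: 1, 2. Place at column 2.
Row 4: attacked by (1,4)→{1,4,7}; (2,2)→{2,4}; (3,7)→{6,7,8}; (5,6)→{5,6,7}; (6,8)→{6,8}. Safe: 3. Place at column 3.
Row 7: attacked by (1,4)→{4}; (2,2)→{2,7}; (3,7)→{3,7}; (4,3)→{3,6}; (5,6)→{4,6,8}; (6,8)→{7,8}. Safe: 1, 5. Place at column 5.
Row 8: attacked by (1,4)→{4}; (2,2)→{2,8}; (3,7)→{2,7}; (4,3)→{3,7}; (5,6)→{3,6}; (6,8)→{6,8}; (7,5)→{4,5,6}. Safe: 1. Place at column 1.
Columns [4, 2, 7, 3, 6, 8, 5, 1], r−c [-3, 0, -4, 1, -1, -2, 2, 7], r+c [5, 4, 10, 7, 11, 14, 12, 9] are all distinct, so no two queens attack.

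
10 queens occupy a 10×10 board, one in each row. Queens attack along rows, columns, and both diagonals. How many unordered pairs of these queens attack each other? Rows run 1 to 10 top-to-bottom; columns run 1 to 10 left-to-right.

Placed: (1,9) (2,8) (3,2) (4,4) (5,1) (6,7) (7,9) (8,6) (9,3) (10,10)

3

Same column: (1,9)–(7,9) (column 9).
Same diagonal: (1,9)–(2,8) (|1−2| = |9−8| = 1); (4,4)–(10,10) (|4−10| = |4−10| = 6).
Total attacking pairs: 3.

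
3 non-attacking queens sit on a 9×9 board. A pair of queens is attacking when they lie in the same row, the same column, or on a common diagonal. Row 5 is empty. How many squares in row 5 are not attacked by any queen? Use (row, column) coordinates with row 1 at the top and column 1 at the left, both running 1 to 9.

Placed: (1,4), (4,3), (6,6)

2

(1,4) attacks row 5 at column 4 and diagonals 8.
(4,3) attacks row 5 at column 3 and diagonals 2, 4.
(6,6) attacks row 5 at column 6 and diagonals 5, 7.
Attacked columns: {2, 3, 4, 5, 6, 7, 8}. Safe: {1, 9}.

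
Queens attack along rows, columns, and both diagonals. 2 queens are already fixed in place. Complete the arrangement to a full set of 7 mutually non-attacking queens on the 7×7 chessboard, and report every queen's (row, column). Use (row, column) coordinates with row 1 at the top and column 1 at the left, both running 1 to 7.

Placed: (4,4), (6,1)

(1,5) (2,7) (3,2) (4,4) (5,6) (6,1) (7,3)

Row 1: attacked by (4,4)→{1,4,7}; (6,1)→{1,6}. Safe: 2, 3, 5. Place at column 5.
Row 2: attacked by (1,5)→{4,5,6}; (4,4)→{2,4,6}; (6,1)→{1,5}. Safe: 3, 7. Place at column 7.
Row 3: attacked by (1,5)→{3,5,7}; (2,7)→{6,7}; (4,4)→{3,4,5}; (6,1)→{1,4}. Safe: 2. Place at column 2.
Row 5: attacked by (1,5)→{1,5}; (2,7)→{4,7}; (3,2)→{2,4}; (4,4)→{3,4,5}; (6,1)→{1,2}. Safe: 6. Place at column 6.
Row 7: attacked by (1,5)→{5}; (2,7)→{2,7}; (3,2)→{2,6}; (4,4)→{1,4,7}; (5,6)→{4,6}; (6,1)→{1,2}. Safe: 3. Place at column 3.
Columns [5, 7, 2, 4, 6, 1, 3], r−c [-4, -5, 1, 0, -1, 5, 4], r+c [6, 9, 5, 8, 11, 7, 10] are all distinct, so no two queens attack.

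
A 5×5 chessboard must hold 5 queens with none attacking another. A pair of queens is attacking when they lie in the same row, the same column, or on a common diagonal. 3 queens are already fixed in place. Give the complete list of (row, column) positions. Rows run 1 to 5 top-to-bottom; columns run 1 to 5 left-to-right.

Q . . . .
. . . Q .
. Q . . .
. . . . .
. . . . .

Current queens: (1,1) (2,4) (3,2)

(1,1) (2,4) (3,2) (4,5) (5,3)

Row 4: attacked by (1,1)→{1,4}; (2,4)→{2,4}; (3,2)→{1,2,3}. Safe: 5. Place at column 5.
Row 5: attacked by (1,1)→{1,5}; (2,4)→{1,4}; (3,2)→{2,4}; (4,5)→{4,5}. Safe: 3. Place at column 3.
Columns [1, 4, 2, 5, 3], r−c [0, -2, 1, -1, 2], r+c [2, 6, 5, 9, 8] are all distinct, so no two queens attack.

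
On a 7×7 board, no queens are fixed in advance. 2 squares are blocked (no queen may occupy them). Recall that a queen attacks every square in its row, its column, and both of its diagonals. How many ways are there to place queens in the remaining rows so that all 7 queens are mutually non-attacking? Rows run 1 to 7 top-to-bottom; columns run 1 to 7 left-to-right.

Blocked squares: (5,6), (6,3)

Branch on row 1: col 1 → 3; col 2 → 4; col 3 → 5; col 4 → 4; col 5 → 5; col 6 → 6; col 7 → 2.
Sum: 3 + 4 + 5 + 4 + 5 + 6 + 2 = 29.

29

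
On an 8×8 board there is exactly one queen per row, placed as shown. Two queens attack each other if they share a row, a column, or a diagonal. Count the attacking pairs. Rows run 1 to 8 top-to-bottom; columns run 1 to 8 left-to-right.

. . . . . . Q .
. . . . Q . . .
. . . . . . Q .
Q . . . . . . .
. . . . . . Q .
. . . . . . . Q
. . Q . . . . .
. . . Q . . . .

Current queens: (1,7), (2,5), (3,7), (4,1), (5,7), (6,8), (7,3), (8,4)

7

Same column: (1,7)–(3,7) (column 7); (1,7)–(5,7) (column 7); (3,7)–(5,7) (column 7).
Same diagonal: (3,7)–(7,3) (|3−7| = |7−3| = 4); (5,7)–(6,8) (|5−6| = |7−8| = 1); (5,7)–(8,4) (|5−8| = |7−4| = 3); (7,3)–(8,4) (|7−8| = |3−4| = 1).
Total attacking pairs: 7.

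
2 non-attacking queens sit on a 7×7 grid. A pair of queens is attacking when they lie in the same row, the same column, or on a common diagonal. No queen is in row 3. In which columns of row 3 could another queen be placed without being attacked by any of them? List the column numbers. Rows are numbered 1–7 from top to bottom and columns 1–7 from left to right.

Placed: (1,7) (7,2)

columns 1, 3, 4

(1,7) attacks row 3 at column 7 and diagonals 5.
(7,2) attacks row 3 at column 2 and diagonals 6.
Attacked columns: {2, 5, 6, 7}. Safe: {1, 3, 4}.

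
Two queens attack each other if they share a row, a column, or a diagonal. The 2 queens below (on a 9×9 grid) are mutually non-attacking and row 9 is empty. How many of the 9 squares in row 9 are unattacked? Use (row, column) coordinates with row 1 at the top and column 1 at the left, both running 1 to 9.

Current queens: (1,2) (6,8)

6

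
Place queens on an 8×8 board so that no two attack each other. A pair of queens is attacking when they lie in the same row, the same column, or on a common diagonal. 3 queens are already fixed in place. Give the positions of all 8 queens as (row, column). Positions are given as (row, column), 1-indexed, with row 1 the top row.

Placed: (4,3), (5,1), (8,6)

(1,8) (2,2) (3,5) (4,3) (5,1) (6,7) (7,4) (8,6)

Row 1: attacked by (4,3)→{3,6}; (5,1)→{1,5}; (8,6)→{6}. Safe: 2, 4, 7, 8. Place at column 8.
Row 2: attacked by (1,8)→{7,8}; (4,3)→{1,3,5}; (5,1)→{1,4}; (8,6)→{6}. Safe: 2. Place at column 2.
Row 3: attacked by (1,8)→{6,8}; (2,2)→{1,2,3}; (4,3)→{2,3,4}; (5,1)→{1,3}; (8,6)→{1,6}. Safe: 5, 7. Place at column 5.
Row 6: attacked by (1,8)→{3,8}; (2,2)→{2,6}; (3,5)→{2,5,8}; (4,3)→{1,3,5}; (5,1)→{1,2}; (8,6)→{4,6,8}. Safe: 7. Place at column 7.
Row 7: attacked by (1,8)→{2,8}; (2,2)→{2,7}; (3,5)→{1,5}; (4,3)→{3,6}; (5,1)→{1,3}; (6,7)→{6,7,8}; (8,6)→{5,6,7}. Safe: 4. Place at column 4.
Columns [8, 2, 5, 3, 1, 7, 4, 6], r−c [-7, 0, -2, 1, 4, -1, 3, 2], r+c [9, 4, 8, 7, 6, 13, 11, 14] are all distinct, so no two queens attack.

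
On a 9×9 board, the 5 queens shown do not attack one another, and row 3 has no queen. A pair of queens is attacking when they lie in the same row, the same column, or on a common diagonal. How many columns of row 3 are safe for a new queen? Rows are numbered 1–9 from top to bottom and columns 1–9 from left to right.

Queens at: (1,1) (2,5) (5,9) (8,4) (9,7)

2

(1,1) attacks row 3 at column 1 and diagonals 3.
(2,5) attacks row 3 at column 5 and diagonals 4, 6.
(5,9) attacks row 3 at column 9 and diagonals 7.
(8,4) attacks row 3 at column 4 and diagonals 9.
(9,7) attacks row 3 at column 7 and diagonals 1.
Attacked columns: {1, 3, 4, 5, 6, 7, 9}. Safe: {2, 8}.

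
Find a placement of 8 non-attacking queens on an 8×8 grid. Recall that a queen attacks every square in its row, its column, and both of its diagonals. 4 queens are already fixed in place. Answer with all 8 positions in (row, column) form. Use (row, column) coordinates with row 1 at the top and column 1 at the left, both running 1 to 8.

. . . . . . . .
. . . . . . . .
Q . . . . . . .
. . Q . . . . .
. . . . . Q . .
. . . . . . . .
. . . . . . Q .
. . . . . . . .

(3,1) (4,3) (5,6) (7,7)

(1,8) (2,4) (3,1) (4,3) (5,6) (6,2) (7,7) (8,5)

Row 1: attacked by (3,1)→{1,3}; (4,3)→{3,6}; (5,6)→{2,6}; (7,7)→{1,7}. Safe: 4, 5, 8. Place at column 8.
Row 2: attacked by (1,8)→{7,8}; (3,1)→{1,2}; (4,3)→{1,3,5}; (5,6)→{3,6}; (7,7)→{2,7}. Safe: 4. Place at column 4.
Row 6: attacked by (1,8)→{3,8}; (2,4)→{4,8}; (3,1)→{1,4}; (4,3)→{1,3,5}; (5,6)→{5,6,7}; (7,7)→{6,7,8}. Safe: 2. Place at column 2.
Row 8: attacked by (1,8)→{1,8}; (2,4)→{4}; (3,1)→{1,6}; (4,3)→{3,7}; (5,6)→{3,6}; (6,2)→{2,4}; (7,7)→{6,7,8}. Safe: 5. Place at column 5.
Columns [8, 4, 1, 3, 6, 2, 7, 5], r−c [-7, -2, 2, 1, -1, 4, 0, 3], r+c [9, 6, 4, 7, 11, 8, 14, 13] are all distinct, so no two queens attack.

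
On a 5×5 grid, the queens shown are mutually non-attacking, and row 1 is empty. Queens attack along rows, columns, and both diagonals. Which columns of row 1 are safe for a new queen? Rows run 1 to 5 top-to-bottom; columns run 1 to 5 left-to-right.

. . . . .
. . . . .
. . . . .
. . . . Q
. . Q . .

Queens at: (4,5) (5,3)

(4,5) attacks row 1 at column 5 and diagonals 2.
(5,3) attacks row 1 at column 3.
Attacked columns: {2, 3, 5}. Safe: {1, 4}.

columns 1, 4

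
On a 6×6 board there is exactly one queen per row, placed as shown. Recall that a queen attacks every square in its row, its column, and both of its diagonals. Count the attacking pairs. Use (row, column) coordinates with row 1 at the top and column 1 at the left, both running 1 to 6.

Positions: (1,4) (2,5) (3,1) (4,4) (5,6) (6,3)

2

Same column: (1,4)–(4,4) (column 4).
Same diagonal: (1,4)–(2,5) (|1−2| = |4−5| = 1).
Total attacking pairs: 2.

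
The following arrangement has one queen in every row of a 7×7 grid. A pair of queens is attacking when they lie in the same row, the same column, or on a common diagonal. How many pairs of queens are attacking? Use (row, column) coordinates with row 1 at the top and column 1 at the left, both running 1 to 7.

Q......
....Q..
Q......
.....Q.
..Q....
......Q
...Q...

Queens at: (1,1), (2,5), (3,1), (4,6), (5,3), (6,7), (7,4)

2

Same column: (1,1)–(3,1) (column 1).
Same diagonal: (3,1)–(5,3) (|3−5| = |1−3| = 2).
Total attacking pairs: 2.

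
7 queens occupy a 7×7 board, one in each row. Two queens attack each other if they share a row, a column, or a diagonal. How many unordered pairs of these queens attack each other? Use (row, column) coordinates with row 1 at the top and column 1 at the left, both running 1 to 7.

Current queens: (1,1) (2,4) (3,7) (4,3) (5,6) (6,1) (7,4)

Same column: (1,1)–(6,1) (column 1); (2,4)–(7,4) (column 4).
Same diagonal: (4,3)–(6,1) (|4−6| = |3−1| = 2); (5,6)–(7,4) (|5−7| = |6−4| = 2).
Total attacking pairs: 4.

4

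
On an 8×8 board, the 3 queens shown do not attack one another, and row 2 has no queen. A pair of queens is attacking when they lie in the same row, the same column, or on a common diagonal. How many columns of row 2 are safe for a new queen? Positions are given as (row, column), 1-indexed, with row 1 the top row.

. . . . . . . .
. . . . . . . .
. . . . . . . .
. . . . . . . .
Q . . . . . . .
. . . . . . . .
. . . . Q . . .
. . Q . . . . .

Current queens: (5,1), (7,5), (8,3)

(5,1) attacks row 2 at column 1 and diagonals 4.
(7,5) attacks row 2 at column 5.
(8,3) attacks row 2 at column 3.
Attacked columns: {1, 3, 4, 5}. Safe: {2, 6, 7, 8}.

4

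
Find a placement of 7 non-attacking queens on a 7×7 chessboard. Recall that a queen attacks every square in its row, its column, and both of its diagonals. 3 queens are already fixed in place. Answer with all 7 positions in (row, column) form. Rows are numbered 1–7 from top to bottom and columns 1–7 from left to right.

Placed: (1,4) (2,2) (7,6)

Row 3: attacked by (1,4)→{2,4,6}; (2,2)→{1,2,3}; (7,6)→{2,6}. Safe: 5, 7. Place at column 7.
Row 4: attacked by (1,4)→{1,4,7}; (2,2)→{2,4}; (3,7)→{6,7}; (7,6)→{3,6}. Safe: 5. Place at column 5.
Row 5: attacked by (1,4)→{4}; (2,2)→{2,5}; (3,7)→{5,7}; (4,5)→{4,5,6}; (7,6)→{4,6}. Safe: 1, 3. Place at column 3.
Row 6: attacked by (1,4)→{4}; (2,2)→{2,6}; (3,7)→{4,7}; (4,5)→{3,5,7}; (5,3)→{2,3,4}; (7,6)→{5,6,7}. Safe: 1. Place at column 1.
Columns [4, 2, 7, 5, 3, 1, 6], r−c [-3, 0, -4, -1, 2, 5, 1], r+c [5, 4, 10, 9, 8, 7, 13] are all distinct, so no two queens attack.

(1,4) (2,2) (3,7) (4,5) (5,3) (6,1) (7,6)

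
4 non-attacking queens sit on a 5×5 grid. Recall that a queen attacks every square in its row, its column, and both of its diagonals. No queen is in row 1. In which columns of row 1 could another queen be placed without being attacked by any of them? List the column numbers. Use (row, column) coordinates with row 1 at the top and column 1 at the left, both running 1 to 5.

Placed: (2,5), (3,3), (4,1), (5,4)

(2,5) attacks row 1 at column 5 and diagonals 4.
(3,3) attacks row 1 at column 3 and diagonals 1, 5.
(4,1) attacks row 1 at column 1 and diagonals 4.
(5,4) attacks row 1 at column 4.
Attacked columns: {1, 3, 4, 5}. Safe: {2}.

columns 2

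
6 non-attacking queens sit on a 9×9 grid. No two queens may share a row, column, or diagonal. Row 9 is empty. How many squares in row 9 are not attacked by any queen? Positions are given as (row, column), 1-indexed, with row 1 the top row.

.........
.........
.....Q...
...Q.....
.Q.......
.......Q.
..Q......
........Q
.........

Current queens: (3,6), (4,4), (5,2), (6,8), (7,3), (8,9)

1

(3,6) attacks row 9 at column 6.
(4,4) attacks row 9 at column 4 and diagonals 9.
(5,2) attacks row 9 at column 2 and diagonals 6.
(6,8) attacks row 9 at column 8 and diagonals 5.
(7,3) attacks row 9 at column 3 and diagonals 1, 5.
(8,9) attacks row 9 at column 9 and diagonals 8.
Attacked columns: {1, 2, 3, 4, 5, 6, 8, 9}. Safe: {7}.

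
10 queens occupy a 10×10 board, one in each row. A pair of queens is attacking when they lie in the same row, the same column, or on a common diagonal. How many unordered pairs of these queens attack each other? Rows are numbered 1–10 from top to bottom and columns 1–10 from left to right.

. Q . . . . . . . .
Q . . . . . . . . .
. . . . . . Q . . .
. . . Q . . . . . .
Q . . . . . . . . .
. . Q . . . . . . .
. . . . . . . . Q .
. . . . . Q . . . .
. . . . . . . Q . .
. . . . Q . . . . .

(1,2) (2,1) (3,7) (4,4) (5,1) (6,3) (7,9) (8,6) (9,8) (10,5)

3

Same column: (2,1)–(5,1) (column 1).
Same diagonal: (1,2)–(2,1) (|1−2| = |2−1| = 1); (2,1)–(9,8) (|2−9| = |1−8| = 7).
Total attacking pairs: 3.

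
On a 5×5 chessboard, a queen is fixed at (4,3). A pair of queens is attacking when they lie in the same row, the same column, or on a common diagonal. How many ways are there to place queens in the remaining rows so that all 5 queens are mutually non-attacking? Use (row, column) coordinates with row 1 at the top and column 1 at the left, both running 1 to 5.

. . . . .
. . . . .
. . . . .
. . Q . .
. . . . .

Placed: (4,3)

2

Branch on row 1: col 1 → 0; col 2 → 1; col 4 → 1; col 5 → 0.
Sum: 0 + 1 + 1 + 0 = 2.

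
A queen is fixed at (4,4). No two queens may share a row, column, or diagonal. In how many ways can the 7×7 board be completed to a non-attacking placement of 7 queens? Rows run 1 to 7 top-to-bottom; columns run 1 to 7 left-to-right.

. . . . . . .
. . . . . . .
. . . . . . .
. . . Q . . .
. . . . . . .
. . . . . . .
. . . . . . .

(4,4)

8

Branch on row 1: col 2 → 2; col 3 → 2; col 5 → 2; col 6 → 2.
Sum: 2 + 2 + 2 + 2 = 8.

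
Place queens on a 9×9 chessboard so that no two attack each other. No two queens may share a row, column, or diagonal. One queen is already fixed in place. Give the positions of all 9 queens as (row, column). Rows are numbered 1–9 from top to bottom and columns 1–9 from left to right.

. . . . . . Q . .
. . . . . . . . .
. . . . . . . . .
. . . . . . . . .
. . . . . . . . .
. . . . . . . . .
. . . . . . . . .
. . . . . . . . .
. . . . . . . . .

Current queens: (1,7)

(1,7) (2,4) (3,1) (4,8) (5,5) (6,3) (7,6) (8,9) (9,2)

Row 2: attacked by (1,7)→{6,7,8}. Safe: 1, 2, 3, 4, 5, 9. Place at column 4.
Row 3: attacked by (1,7)→{5,7,9}; (2,4)→{3,4,5}. Safe: 1, 2, 6, 8. Place at column 1.
Row 4: attacked by (1,7)→{4,7}; (2,4)→{2,4,6}; (3,1)→{1,2}. Safe: 3, 5, 8, 9. Place at column 8.
Row 5: attacked by (1,7)→{3,7}; (2,4)→{1,4,7}; (3,1)→{1,3}; (4,8)→{7,8,9}. Safe: 2, 5, 6. Place at column 5.
Row 6: attacked by (1,7)→{2,7}; (2,4)→{4,8}; (3,1)→{1,4}; (4,8)→{6,8}; (5,5)→{4,5,6}. Safe: 3, 9. Place at column 3.
Row 7: attacked by (1,7)→{1,7}; (2,4)→{4,9}; (3,1)→{1,5}; (4,8)→{5,8}; (5,5)→{3,5,7}; (6,3)→{2,3,4}. Safe: 6. Place at column 6.
Row 8: attacked by (1,7)→{7}; (2,4)→{4}; (3,1)→{1,6}; (4,8)→{4,8}; (5,5)→{2,5,8}; (6,3)→{1,3,5}; (7,6)→{5,6,7}. Safe: 9. Place at column 9.
Row 9: attacked by (1,7)→{7}; (2,4)→{4}; (3,1)→{1,7}; (4,8)→{3,8}; (5,5)→{1,5,9}; (6,3)→{3,6}; (7,6)→{4,6,8}; (8,9)→{8,9}. Safe: 2. Place at column 2.
Columns [7, 4, 1, 8, 5, 3, 6, 9, 2], r−c [-6, -2, 2, -4, 0, 3, 1, -1, 7], r+c [8, 6, 4, 12, 10, 9, 13, 17, 11] are all distinct, so no two queens attack.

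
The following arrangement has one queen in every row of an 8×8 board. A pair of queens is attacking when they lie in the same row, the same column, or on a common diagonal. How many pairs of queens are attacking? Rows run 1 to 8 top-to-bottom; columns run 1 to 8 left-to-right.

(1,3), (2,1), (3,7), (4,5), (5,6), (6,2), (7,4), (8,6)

3

Same column: (5,6)–(8,6) (column 6).
Same diagonal: (4,5)–(5,6) (|4−5| = |5−6| = 1); (5,6)–(7,4) (|5−7| = |6−4| = 2).
Total attacking pairs: 3.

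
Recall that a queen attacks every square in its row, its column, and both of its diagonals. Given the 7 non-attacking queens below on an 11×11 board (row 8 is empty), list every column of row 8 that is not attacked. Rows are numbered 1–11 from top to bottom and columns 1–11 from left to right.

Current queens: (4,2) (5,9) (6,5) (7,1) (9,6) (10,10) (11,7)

(4,2) attacks row 8 at column 2 and diagonals 6.
(5,9) attacks row 8 at column 9 and diagonals 6.
(6,5) attacks row 8 at column 5 and diagonals 3, 7.
(7,1) attacks row 8 at column 1 and diagonals 2.
(9,6) attacks row 8 at column 6 and diagonals 5, 7.
(10,10) attacks row 8 at column 10 and diagonals 8.
(11,7) attacks row 8 at column 7 and diagonals 4, 10.
Attacked columns: {1, 2, 3, 4, 5, 6, 7, 8, 9, 10}. Safe: {11}.

columns 11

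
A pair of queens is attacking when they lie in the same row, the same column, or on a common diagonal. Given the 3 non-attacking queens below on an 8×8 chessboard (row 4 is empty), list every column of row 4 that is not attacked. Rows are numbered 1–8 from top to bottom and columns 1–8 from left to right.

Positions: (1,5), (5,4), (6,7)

(1,5) attacks row 4 at column 5 and diagonals 2, 8.
(5,4) attacks row 4 at column 4 and diagonals 3, 5.
(6,7) attacks row 4 at column 7 and diagonals 5.
Attacked columns: {2, 3, 4, 5, 7, 8}. Safe: {1, 6}.

columns 1, 6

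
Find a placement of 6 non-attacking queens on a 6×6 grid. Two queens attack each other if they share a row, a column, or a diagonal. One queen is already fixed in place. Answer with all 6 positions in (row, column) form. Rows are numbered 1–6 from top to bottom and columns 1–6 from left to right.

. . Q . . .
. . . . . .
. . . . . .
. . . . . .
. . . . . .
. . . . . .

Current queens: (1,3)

(1,3) (2,6) (3,2) (4,5) (5,1) (6,4)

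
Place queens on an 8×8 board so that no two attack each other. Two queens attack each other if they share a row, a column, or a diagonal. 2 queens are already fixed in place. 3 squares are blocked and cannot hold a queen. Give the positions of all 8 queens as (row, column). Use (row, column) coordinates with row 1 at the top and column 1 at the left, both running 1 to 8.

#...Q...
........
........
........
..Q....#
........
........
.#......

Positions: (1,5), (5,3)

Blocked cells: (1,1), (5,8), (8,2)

Row 2: attacked by (1,5)→{4,5,6}; (5,3)→{3,6}. Safe: 1, 2, 7, 8. Place at column 2.
Row 3: attacked by (1,5)→{3,5,7}; (2,2)→{1,2,3}; (5,3)→{1,3,5}. Safe: 4, 6, 8. Place at column 4.
Row 4: attacked by (1,5)→{2,5,8}; (2,2)→{2,4}; (3,4)→{3,4,5}; (5,3)→{2,3,4}. Safe: 1, 6, 7. Place at column 7.
Row 6: attacked by (1,5)→{5}; (2,2)→{2,6}; (3,4)→{1,4,7}; (4,7)→{5,7}; (5,3)→{2,3,4}. Safe: 8. Place at column 8.
Row 7: attacked by (1,5)→{5}; (2,2)→{2,7}; (3,4)→{4,8}; (4,7)→{4,7}; (5,3)→{1,3,5}; (6,8)→{7,8}. Safe: 6. Place at column 6.
Row 8: attacked by (1,5)→{5}; (2,2)→{2,8}; (3,4)→{4}; (4,7)→{3,7}; (5,3)→{3,6}; (6,8)→{6,8}; (7,6)→{5,6,7}. Blocked: 2. Safe: 1. Place at column 1.
Columns [5, 2, 4, 7, 3, 8, 6, 1], r−c [-4, 0, -1, -3, 2, -2, 1, 7], r+c [6, 4, 7, 11, 8, 14, 13, 9] are all distinct, so no two queens attack.

(1,5) (2,2) (3,4) (4,7) (5,3) (6,8) (7,6) (8,1)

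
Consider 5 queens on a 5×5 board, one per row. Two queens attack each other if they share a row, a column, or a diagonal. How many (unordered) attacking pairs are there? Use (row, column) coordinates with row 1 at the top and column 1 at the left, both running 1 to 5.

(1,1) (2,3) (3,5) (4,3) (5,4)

2

Same column: (2,3)–(4,3) (column 3).
Same diagonal: (4,3)–(5,4) (|4−5| = |3−4| = 1).
Total attacking pairs: 2.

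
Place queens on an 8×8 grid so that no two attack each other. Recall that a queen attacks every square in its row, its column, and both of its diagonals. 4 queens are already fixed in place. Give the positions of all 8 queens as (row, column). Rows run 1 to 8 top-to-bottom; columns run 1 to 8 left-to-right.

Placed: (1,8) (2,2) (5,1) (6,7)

Row 3: attacked by (1,8)→{6,8}; (2,2)→{1,2,3}; (5,1)→{1,3}; (6,7)→{4,7}. Safe: 5. Place at column 5.
Row 4: attacked by (1,8)→{5,8}; (2,2)→{2,4}; (3,5)→{4,5,6}; (5,1)→{1,2}; (6,7)→{5,7}. Safe: 3. Place at column 3.
Row 7: attacked by (1,8)→{2,8}; (2,2)→{2,7}; (3,5)→{1,5}; (4,3)→{3,6}; (5,1)→{1,3}; (6,7)→{6,7,8}. Safe: 4. Place at column 4.
Row 8: attacked by (1,8)→{1,8}; (2,2)→{2,8}; (3,5)→{5}; (4,3)→{3,7}; (5,1)→{1,4}; (6,7)→{5,7}; (7,4)→{3,4,5}. Safe: 6. Place at column 6.
Columns [8, 2, 5, 3, 1, 7, 4, 6], r−c [-7, 0, -2, 1, 4, -1, 3, 2], r+c [9, 4, 8, 7, 6, 13, 11, 14] are all distinct, so no two queens attack.

(1,8) (2,2) (3,5) (4,3) (5,1) (6,7) (7,4) (8,6)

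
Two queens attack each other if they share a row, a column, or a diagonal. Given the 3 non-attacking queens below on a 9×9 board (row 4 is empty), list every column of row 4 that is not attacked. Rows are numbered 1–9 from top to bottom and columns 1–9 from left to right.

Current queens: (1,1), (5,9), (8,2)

(1,1) attacks row 4 at column 1 and diagonals 4.
(5,9) attacks row 4 at column 9 and diagonals 8.
(8,2) attacks row 4 at column 2 and diagonals 6.
Attacked columns: {1, 2, 4, 6, 8, 9}. Safe: {3, 5, 7}.

columns 3, 5, 7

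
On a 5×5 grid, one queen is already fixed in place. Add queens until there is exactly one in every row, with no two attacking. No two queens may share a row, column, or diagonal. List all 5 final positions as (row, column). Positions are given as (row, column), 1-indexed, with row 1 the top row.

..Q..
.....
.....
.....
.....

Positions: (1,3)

(1,3) (2,5) (3,2) (4,4) (5,1)

Row 2: attacked by (1,3)→{2,3,4}. Safe: 1, 5. Place at column 5.
Row 3: attacked by (1,3)→{1,3,5}; (2,5)→{4,5}. Safe: 2. Place at column 2.
Row 4: attacked by (1,3)→{3}; (2,5)→{3,5}; (3,2)→{1,2,3}. Safe: 4. Place at column 4.
Row 5: attacked by (1,3)→{3}; (2,5)→{2,5}; (3,2)→{2,4}; (4,4)→{3,4,5}. Safe: 1. Place at column 1.
Columns [3, 5, 2, 4, 1], r−c [-2, -3, 1, 0, 4], r+c [4, 7, 5, 8, 6] are all distinct, so no two queens attack.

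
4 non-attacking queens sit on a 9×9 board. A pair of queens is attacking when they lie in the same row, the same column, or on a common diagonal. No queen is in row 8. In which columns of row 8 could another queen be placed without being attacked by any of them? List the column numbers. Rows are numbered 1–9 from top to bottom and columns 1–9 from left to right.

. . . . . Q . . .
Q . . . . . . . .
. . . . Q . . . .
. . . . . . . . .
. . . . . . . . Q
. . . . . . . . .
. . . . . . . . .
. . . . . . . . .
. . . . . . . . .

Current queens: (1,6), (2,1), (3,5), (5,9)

columns 2, 3, 4, 8

(1,6) attacks row 8 at column 6.
(2,1) attacks row 8 at column 1 and diagonals 7.
(3,5) attacks row 8 at column 5.
(5,9) attacks row 8 at column 9 and diagonals 6.
Attacked columns: {1, 5, 6, 7, 9}. Safe: {2, 3, 4, 8}.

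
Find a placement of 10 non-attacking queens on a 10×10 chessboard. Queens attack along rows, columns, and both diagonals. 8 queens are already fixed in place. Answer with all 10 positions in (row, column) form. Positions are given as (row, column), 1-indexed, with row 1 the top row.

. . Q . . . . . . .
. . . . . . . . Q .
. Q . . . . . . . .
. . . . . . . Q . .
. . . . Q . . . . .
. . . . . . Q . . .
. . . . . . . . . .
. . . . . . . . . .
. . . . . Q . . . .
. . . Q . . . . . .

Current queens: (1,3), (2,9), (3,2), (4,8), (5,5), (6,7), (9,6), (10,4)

Row 7: attacked by (1,3)→{3,9}; (2,9)→{4,9}; (3,2)→{2,6}; (4,8)→{5,8}; (5,5)→{3,5,7}; (6,7)→{6,7,8}; (9,6)→{4,6,8}; (10,4)→{1,4,7}. Safe: 10. Place at column 10.
Row 8: attacked by (1,3)→{3,10}; (2,9)→{3,9}; (3,2)→{2,7}; (4,8)→{4,8}; (5,5)→{2,5,8}; (6,7)→{5,7,9}; (7,10)→{9,10}; (9,6)→{5,6,7}; (10,4)→{2,4,6}. Safe: 1. Place at column 1.
Columns [3, 9, 2, 8, 5, 7, 10, 1, 6, 4], r−c [-2, -7, 1, -4, 0, -1, -3, 7, 3, 6], r+c [4, 11, 5, 12, 10, 13, 17, 9, 15, 14] are all distinct, so no two queens attack.

(1,3) (2,9) (3,2) (4,8) (5,5) (6,7) (7,10) (8,1) (9,6) (10,4)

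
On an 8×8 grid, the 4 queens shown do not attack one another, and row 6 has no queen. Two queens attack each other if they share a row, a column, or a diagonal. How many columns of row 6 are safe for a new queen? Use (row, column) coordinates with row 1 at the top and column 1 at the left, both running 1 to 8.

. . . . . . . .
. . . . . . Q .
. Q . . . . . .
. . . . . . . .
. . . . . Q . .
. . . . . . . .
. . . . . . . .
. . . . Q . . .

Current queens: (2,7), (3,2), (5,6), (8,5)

(2,7) attacks row 6 at column 7 and diagonals 3.
(3,2) attacks row 6 at column 2 and diagonals 5.
(5,6) attacks row 6 at column 6 and diagonals 5, 7.
(8,5) attacks row 6 at column 5 and diagonals 3, 7.
Attacked columns: {2, 3, 5, 6, 7}. Safe: {1, 4, 8}.

3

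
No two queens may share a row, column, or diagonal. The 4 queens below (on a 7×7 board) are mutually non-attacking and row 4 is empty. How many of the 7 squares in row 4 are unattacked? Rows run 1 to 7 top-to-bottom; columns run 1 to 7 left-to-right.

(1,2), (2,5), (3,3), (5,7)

(1,2) attacks row 4 at column 2 and diagonals 5.
(2,5) attacks row 4 at column 5 and diagonals 3, 7.
(3,3) attacks row 4 at column 3 and diagonals 2, 4.
(5,7) attacks row 4 at column 7 and diagonals 6.
Attacked columns: {2, 3, 4, 5, 6, 7}. Safe: {1}.

1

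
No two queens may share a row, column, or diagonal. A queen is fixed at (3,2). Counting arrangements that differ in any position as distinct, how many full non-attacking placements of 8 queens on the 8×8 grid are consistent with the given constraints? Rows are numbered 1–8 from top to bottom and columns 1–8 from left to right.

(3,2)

Branch on row 1: col 1 → 0; col 3 → 7; col 5 → 3; col 6 → 2; col 7 → 2; col 8 → 0.
Sum: 0 + 7 + 3 + 2 + 2 + 0 = 14.

14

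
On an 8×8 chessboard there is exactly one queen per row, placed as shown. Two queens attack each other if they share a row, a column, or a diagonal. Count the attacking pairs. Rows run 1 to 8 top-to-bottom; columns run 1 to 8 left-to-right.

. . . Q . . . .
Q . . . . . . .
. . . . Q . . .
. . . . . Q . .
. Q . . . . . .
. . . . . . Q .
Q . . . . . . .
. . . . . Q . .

Same column: (2,1)–(7,1) (column 1); (4,6)–(8,6) (column 6).
Same diagonal: (3,5)–(4,6) (|3−4| = |5−6| = 1); (3,5)–(7,1) (|3−7| = |5−1| = 4).
Total attacking pairs: 4.

4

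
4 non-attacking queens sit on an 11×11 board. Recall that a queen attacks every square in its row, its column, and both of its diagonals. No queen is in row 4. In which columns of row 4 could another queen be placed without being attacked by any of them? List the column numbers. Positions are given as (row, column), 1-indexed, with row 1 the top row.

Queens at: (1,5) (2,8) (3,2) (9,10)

(1,5) attacks row 4 at column 5 and diagonals 2, 8.
(2,8) attacks row 4 at column 8 and diagonals 6, 10.
(3,2) attacks row 4 at column 2 and diagonals 1, 3.
(9,10) attacks row 4 at column 10 and diagonals 5.
Attacked columns: {1, 2, 3, 5, 6, 8, 10}. Safe: {4, 7, 9, 11}.

columns 4, 7, 9, 11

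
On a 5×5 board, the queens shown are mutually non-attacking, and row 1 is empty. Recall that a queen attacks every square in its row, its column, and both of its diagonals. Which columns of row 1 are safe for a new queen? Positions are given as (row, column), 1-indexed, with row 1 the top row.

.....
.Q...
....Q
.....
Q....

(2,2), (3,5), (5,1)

columns 4

(2,2) attacks row 1 at column 2 and diagonals 1, 3.
(3,5) attacks row 1 at column 5 and diagonals 3.
(5,1) attacks row 1 at column 1 and diagonals 5.
Attacked columns: {1, 2, 3, 5}. Safe: {4}.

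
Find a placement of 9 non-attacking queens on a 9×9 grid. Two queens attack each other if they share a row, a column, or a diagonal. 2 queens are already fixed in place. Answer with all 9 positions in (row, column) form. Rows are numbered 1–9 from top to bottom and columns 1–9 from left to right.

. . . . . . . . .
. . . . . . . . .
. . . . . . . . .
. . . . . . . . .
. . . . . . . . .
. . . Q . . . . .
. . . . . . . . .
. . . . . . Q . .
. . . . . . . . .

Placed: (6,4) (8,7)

Row 1: attacked by (6,4)→{4,9}; (8,7)→{7}. Safe: 1, 2, 3, 5, 6, 8. Place at column 3.
Row 2: attacked by (1,3)→{2,3,4}; (6,4)→{4,8}; (8,7)→{1,7}. Safe: 5, 6, 9. Place at column 6.
Row 3: attacked by (1,3)→{1,3,5}; (2,6)→{5,6,7}; (6,4)→{1,4,7}; (8,7)→{2,7}. Safe: 8, 9. Place at column 9.
Row 4: attacked by (1,3)→{3,6}; (2,6)→{4,6,8}; (3,9)→{8,9}; (6,4)→{2,4,6}; (8,7)→{3,7}. Safe: 1, 5. Place at column 1.
Row 5: attacked by (1,3)→{3,7}; (2,6)→{3,6,9}; (3,9)→{7,9}; (4,1)→{1,2}; (6,4)→{3,4,5}; (8,7)→{4,7}. Safe: 8. Place at column 8.
Row 7: attacked by (1,3)→{3,9}; (2,6)→{1,6}; (3,9)→{5,9}; (4,1)→{1,4}; (5,8)→{6,8}; (6,4)→{3,4,5}; (8,7)→{6,7,8}. Safe: 2. Place at column 2.
Row 9: attacked by (1,3)→{3}; (2,6)→{6}; (3,9)→{3,9}; (4,1)→{1,6}; (5,8)→{4,8}; (6,4)→{1,4,7}; (7,2)→{2,4}; (8,7)→{6,7,8}. Safe: 5. Place at column 5.
Columns [3, 6, 9, 1, 8, 4, 2, 7, 5], r−c [-2, -4, -6, 3, -3, 2, 5, 1, 4], r+c [4, 8, 12, 5, 13, 10, 9, 15, 14] are all distinct, so no two queens attack.

(1,3) (2,6) (3,9) (4,1) (5,8) (6,4) (7,2) (8,7) (9,5)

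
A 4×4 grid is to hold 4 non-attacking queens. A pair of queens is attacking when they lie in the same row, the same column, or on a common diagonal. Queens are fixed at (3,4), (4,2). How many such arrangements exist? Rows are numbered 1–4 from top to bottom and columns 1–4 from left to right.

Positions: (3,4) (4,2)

Branch on row 1: col 1 → 0; col 3 → 1.
Sum: 0 + 1 = 1.

1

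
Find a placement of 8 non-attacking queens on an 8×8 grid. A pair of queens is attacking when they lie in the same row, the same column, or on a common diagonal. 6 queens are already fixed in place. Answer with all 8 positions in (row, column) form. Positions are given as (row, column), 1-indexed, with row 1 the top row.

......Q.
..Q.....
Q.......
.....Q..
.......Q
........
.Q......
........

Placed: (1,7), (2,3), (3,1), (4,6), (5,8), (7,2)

(1,7) (2,3) (3,1) (4,6) (5,8) (6,5) (7,2) (8,4)

Row 6: attacked by (1,7)→{2,7}; (2,3)→{3,7}; (3,1)→{1,4}; (4,6)→{4,6,8}; (5,8)→{7,8}; (7,2)→{1,2,3}. Safe: 5. Place at column 5.
Row 8: attacked by (1,7)→{7}; (2,3)→{3}; (3,1)→{1,6}; (4,6)→{2,6}; (5,8)→{5,8}; (6,5)→{3,5,7}; (7,2)→{1,2,3}. Safe: 4. Place at column 4.
Columns [7, 3, 1, 6, 8, 5, 2, 4], r−c [-6, -1, 2, -2, -3, 1, 5, 4], r+c [8, 5, 4, 10, 13, 11, 9, 12] are all distinct, so no two queens attack.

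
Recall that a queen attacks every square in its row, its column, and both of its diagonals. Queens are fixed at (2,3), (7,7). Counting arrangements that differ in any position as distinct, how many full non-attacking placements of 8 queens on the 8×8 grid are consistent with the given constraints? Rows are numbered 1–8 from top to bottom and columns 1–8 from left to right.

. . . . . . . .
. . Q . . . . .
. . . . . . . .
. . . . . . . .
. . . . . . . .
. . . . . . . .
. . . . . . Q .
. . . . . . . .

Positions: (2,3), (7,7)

2

Branch on row 1: col 5 → 0; col 6 → 1; col 8 → 1.
Sum: 0 + 1 + 1 = 2.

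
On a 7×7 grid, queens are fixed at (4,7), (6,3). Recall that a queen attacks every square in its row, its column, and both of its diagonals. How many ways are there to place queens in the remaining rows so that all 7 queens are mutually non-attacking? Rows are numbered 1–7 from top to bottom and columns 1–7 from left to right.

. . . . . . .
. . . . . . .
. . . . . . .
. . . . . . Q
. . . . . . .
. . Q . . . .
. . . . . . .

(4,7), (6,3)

Branch on row 1: col 1 → 0; col 2 → 1; col 5 → 0; col 6 → 1.
Sum: 0 + 1 + 0 + 1 = 2.

2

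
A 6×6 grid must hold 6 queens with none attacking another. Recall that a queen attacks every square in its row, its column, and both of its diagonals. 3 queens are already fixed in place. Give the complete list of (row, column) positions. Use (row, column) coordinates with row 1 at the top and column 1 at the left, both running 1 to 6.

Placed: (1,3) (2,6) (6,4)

(1,3) (2,6) (3,2) (4,5) (5,1) (6,4)

Row 3: attacked by (1,3)→{1,3,5}; (2,6)→{5,6}; (6,4)→{1,4}. Safe: 2. Place at column 2.
Row 4: attacked by (1,3)→{3,6}; (2,6)→{4,6}; (3,2)→{1,2,3}; (6,4)→{2,4,6}. Safe: 5. Place at column 5.
Row 5: attacked by (1,3)→{3}; (2,6)→{3,6}; (3,2)→{2,4}; (4,5)→{4,5,6}; (6,4)→{3,4,5}. Safe: 1. Place at column 1.
Columns [3, 6, 2, 5, 1, 4], r−c [-2, -4, 1, -1, 4, 2], r+c [4, 8, 5, 9, 6, 10] are all distinct, so no two queens attack.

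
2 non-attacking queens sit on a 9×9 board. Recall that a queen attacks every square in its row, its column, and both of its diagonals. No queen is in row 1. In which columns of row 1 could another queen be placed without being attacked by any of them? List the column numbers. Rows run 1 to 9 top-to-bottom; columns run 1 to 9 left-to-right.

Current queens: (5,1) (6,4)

columns 2, 3, 6, 7, 8

(5,1) attacks row 1 at column 1 and diagonals 5.
(6,4) attacks row 1 at column 4 and diagonals 9.
Attacked columns: {1, 4, 5, 9}. Safe: {2, 3, 6, 7, 8}.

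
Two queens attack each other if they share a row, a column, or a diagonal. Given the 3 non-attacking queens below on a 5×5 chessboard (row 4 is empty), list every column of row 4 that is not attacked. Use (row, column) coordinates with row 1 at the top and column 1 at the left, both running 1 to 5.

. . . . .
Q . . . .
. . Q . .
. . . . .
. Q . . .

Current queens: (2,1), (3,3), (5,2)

(2,1) attacks row 4 at column 1 and diagonals 3.
(3,3) attacks row 4 at column 3 and diagonals 2, 4.
(5,2) attacks row 4 at column 2 and diagonals 1, 3.
Attacked columns: {1, 2, 3, 4}. Safe: {5}.

columns 5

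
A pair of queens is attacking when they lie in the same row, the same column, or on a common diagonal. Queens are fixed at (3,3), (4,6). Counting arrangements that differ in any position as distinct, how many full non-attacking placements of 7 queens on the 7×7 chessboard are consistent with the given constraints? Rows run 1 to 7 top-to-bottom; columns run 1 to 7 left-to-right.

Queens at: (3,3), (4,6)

Branch on row 1: col 2 → 0; col 4 → 2; col 7 → 0.
Sum: 0 + 2 + 0 = 2.

2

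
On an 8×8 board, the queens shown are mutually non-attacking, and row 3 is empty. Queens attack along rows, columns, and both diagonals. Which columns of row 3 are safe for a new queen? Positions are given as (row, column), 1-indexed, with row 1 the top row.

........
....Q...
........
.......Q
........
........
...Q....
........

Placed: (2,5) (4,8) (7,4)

columns 1, 2, 3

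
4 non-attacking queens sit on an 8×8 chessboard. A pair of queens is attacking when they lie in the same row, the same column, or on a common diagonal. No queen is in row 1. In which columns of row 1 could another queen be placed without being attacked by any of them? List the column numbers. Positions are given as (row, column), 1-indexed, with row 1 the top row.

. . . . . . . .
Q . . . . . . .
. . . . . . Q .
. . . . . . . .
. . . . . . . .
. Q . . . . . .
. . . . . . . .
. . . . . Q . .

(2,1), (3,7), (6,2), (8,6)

columns 3, 4, 8

(2,1) attacks row 1 at column 1 and diagonals 2.
(3,7) attacks row 1 at column 7 and diagonals 5.
(6,2) attacks row 1 at column 2 and diagonals 7.
(8,6) attacks row 1 at column 6.
Attacked columns: {1, 2, 5, 6, 7}. Safe: {3, 4, 8}.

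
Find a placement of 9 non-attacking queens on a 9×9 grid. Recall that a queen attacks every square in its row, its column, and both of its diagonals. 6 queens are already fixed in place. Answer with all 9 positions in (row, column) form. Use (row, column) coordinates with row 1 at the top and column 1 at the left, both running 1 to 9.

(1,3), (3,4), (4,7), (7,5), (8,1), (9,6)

(1,3) (2,8) (3,4) (4,7) (5,9) (6,2) (7,5) (8,1) (9,6)

Row 2: attacked by (1,3)→{2,3,4}; (3,4)→{3,4,5}; (4,7)→{5,7,9}; (7,5)→{5}; (8,1)→{1,7}; (9,6)→{6}. Safe: 8. Place at column 8.
Row 5: attacked by (1,3)→{3,7}; (2,8)→{5,8}; (3,4)→{2,4,6}; (4,7)→{6,7,8}; (7,5)→{3,5,7}; (8,1)→{1,4}; (9,6)→{2,6}. Safe: 9. Place at column 9.
Row 6: attacked by (1,3)→{3,8}; (2,8)→{4,8}; (3,4)→{1,4,7}; (4,7)→{5,7,9}; (5,9)→{8,9}; (7,5)→{4,5,6}; (8,1)→{1,3}; (9,6)→{3,6,9}. Safe: 2. Place at column 2.
Columns [3, 8, 4, 7, 9, 2, 5, 1, 6], r−c [-2, -6, -1, -3, -4, 4, 2, 7, 3], r+c [4, 10, 7, 11, 14, 8, 12, 9, 15] are all distinct, so no two queens attack.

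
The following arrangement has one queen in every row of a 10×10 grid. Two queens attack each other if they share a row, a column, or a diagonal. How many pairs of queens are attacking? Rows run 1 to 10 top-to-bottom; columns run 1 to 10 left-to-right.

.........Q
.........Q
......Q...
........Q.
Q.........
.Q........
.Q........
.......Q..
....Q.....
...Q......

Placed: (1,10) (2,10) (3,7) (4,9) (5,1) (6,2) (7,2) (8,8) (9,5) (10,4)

Same column: (1,10)–(2,10) (column 10); (6,2)–(7,2) (column 2).
Same diagonal: (5,1)–(6,2) (|5−6| = |1−2| = 1); (5,1)–(9,5) (|5−9| = |1−5| = 4); (6,2)–(9,5) (|6−9| = |2−5| = 3); (9,5)–(10,4) (|9−10| = |5−4| = 1).
Total attacking pairs: 6.

6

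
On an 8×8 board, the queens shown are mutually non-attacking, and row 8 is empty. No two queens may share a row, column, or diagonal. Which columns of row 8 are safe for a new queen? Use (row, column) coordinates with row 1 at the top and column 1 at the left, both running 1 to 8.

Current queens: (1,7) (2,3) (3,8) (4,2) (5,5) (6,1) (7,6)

(1,7) attacks row 8 at column 7.
(2,3) attacks row 8 at column 3.
(3,8) attacks row 8 at column 8 and diagonals 3.
(4,2) attacks row 8 at column 2 and diagonals 6.
(5,5) attacks row 8 at column 5 and diagonals 2, 8.
(6,1) attacks row 8 at column 1 and diagonals 3.
(7,6) attacks row 8 at column 6 and diagonals 5, 7.
Attacked columns: {1, 2, 3, 5, 6, 7, 8}. Safe: {4}.

columns 4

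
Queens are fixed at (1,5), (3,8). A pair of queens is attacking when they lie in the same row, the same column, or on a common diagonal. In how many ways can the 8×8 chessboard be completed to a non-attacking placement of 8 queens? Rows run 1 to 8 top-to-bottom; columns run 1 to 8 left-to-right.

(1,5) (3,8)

4

Branch on row 2: col 1 → 2; col 2 → 1; col 3 → 1.
Sum: 2 + 1 + 1 = 4.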